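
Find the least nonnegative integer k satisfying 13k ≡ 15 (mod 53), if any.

46

gcd(53, 13) = 1.
1 divides 15, so solutions exist.
By Bézout, 13×(-4) + 53×(1) = 1.
So 13×(-4) ≡ 1 (mod 53); multiply by 15: k ≡ -60 (mod 53).
Smallest nonnegative: k = -60 mod 53 = 46.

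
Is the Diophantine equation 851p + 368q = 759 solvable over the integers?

gcd(851, 368) = 23.
23 divides 759, so integer solutions exist.

yes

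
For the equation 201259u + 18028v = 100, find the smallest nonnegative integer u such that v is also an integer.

9628

gcd(201259, 18028) = 1  (201259 = 11*18028 + 2951, 18028 = 6*2951 + 322, 2951 = 9*322 + 53, 322 = 6*53 + 4, 53 = 13*4 + 1, 4 = 4*1).
1 divides 100, so solutions exist.
Back-substituting, 201259*(4423) + 18028*(-49377) = 1.
Scale by 100/1 = 100: (u₀, v₀) = (442300, -4937700).
General solution: u = 442300 + 18028t, v = -4937700 - 201259t for integer t.
u ≥ 0: smallest is 442300 mod 18028 = 9628 (at t = -24), with v = -107484.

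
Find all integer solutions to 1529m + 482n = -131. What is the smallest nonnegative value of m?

gcd(1529, 482) = 1.
1 divides -131, so solutions exist.
By Bézout, 1529*(151) + 482*(-479) = 1.
Scale by -131/1 = -131: (m₀, n₀) = (-19781, 62749).
General solution: m = -19781 + 482t, n = 62749 - 1529t for integer t.
m ≥ 0: smallest is -19781 mod 482 = 463 (at t = 42), with n = -1469.

463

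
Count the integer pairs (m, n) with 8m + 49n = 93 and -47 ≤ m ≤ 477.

11

gcd(49, 8) = 1.
By Bézout, 8·(-6) + 49·(1) = 1.
Particular solution: (30, -3).
General solution: m = 30 + 49t, n = -3 - 8t for integer t.
-47 ≤ 30 + 49t ≤ 477 gives t ∈ [-1, 9], which is 11 values.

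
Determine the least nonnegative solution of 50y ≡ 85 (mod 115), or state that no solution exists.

4

gcd(115, 50) = 5  (115 = 2*50 + 15, 50 = 3*15 + 5, 15 = 3*5).
5 divides 85, so solutions exist.
Back-substituting, 50*(7) + 115*(-3) = 5.
So 50*(7) ≡ 5 (mod 115); multiply by 17: y ≡ 119 (mod 23).
Smallest nonnegative: y = 119 mod 23 = 4.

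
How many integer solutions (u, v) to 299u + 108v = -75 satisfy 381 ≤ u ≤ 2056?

gcd(299, 108) = 1.
By Bézout, 299·(-13) + 108·(36) = 1.
Particular solution: (3, -9).
General solution: u = 3 + 108t, v = -9 - 299t for integer t.
381 ≤ 3 + 108t ≤ 2056 gives t ∈ [4, 19], which is 16 values.

16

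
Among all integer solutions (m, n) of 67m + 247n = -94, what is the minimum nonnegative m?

135

gcd(247, 67) = 1.
1 divides -94, so solutions exist.
By Bézout, 67×(59) + 247×(-16) = 1.
Scale by -94/1 = -94: (m₀, n₀) = (-5546, 1504).
General solution: m = -5546 + 247t, n = 1504 - 67t for integer t.
m ≥ 0: smallest is -5546 mod 247 = 135 (at t = 23), with n = -37.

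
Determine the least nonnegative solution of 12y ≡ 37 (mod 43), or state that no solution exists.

21

gcd(43, 12) = 1  (43 = 3*12 + 7, 12 = 1*7 + 5, 7 = 1*5 + 2, 5 = 2*2 + 1, 2 = 2*1).
1 divides 37, so solutions exist.
Back-substituting, 12*(18) + 43*(-5) = 1.
So 12*(18) ≡ 1 (mod 43); multiply by 37: y ≡ 666 (mod 43).
Smallest nonnegative: y = 666 mod 43 = 21.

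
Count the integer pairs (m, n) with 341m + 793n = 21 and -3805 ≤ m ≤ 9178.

16

gcd(793, 341) = 1.
By Bézout, 341·(100) + 793·(-43) = 1.
Particular solution: (514, -221).
General solution: m = 514 + 793t, n = -221 - 341t for integer t.
-3805 ≤ 514 + 793t ≤ 9178 gives t ∈ [-5, 10], which is 16 values.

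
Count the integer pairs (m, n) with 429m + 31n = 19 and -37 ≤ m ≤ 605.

20

gcd(429, 31) = 1  (429 = 13·31 + 26, 31 = 1·26 + 5, 26 = 5·5 + 1, 5 = 5·1).
Back-substituting, 429·(6) + 31·(-83) = 1.
Scale by 19: particular solution (114, -1577); reduce m mod 31: (21, -290).
General solution: m = 21 + 31t, n = -290 - 429t for integer t.
-37 ≤ 21 + 31t ≤ 605 gives t ∈ [-1, 18], which is 20 values.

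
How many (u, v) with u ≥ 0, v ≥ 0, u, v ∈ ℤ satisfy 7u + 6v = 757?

gcd(7, 6) = 1.
By Bézout, 7×(1) + 6×(-1) = 1.
One solution: (1, 125).
General: u = 1 + 6t, v = 125 - 7t.
u ≥ 0 ⇒ t ≥ 0; v ≥ 0 ⇒ t ≤ 17. So t ∈ [0, 17]: 18 solutions.

18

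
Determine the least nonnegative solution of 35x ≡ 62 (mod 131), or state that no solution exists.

gcd(131, 35) = 1.
1 divides 62, so solutions exist.
By Bézout, 35*(15) + 131*(-4) = 1.
So 35*(15) ≡ 1 (mod 131); multiply by 62: x ≡ 930 (mod 131).
Smallest nonnegative: x = 930 mod 131 = 13.

13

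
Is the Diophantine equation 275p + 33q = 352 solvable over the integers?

yes

gcd(275, 33):
  275 = 8×33 + 11
  33 = 3×11
so gcd(275, 33) = 11.
11 divides 352, so integer solutions exist.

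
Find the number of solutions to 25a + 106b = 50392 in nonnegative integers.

gcd(106, 25):
  106 = 4·25 + 6
  25 = 4·6 + 1
  6 = 6·1
so gcd(106, 25) = 1.
Back-substitute for Bézout coefficients:
  1 = 25 - 4·6
  ... = 25·(17) + 106·(-4)
Scale by 50392: one solution is (856664, -201568). Reduce a mod 106: (78, 457).
General: a = 78 + 106t, b = 457 - 25t.
a ≥ 0 ⇒ t ≥ 0; b ≥ 0 ⇒ t ≤ 18. So t ∈ [0, 18]: 19 solutions.

19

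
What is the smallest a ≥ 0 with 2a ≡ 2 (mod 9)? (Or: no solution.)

1

gcd(9, 2) = 1  (9 = 4×2 + 1, 2 = 2×1).
1 divides 2, so solutions exist.
Back-substituting, 2×(-4) + 9×(1) = 1.
So 2×(-4) ≡ 1 (mod 9); multiply by 2: a ≡ -8 (mod 9).
Smallest nonnegative: a = -8 mod 9 = 1.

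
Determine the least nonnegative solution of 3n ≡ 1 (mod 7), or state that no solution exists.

gcd(7, 3) = 1  (7 = 2·3 + 1, 3 = 3·1).
1 divides 1, so solutions exist.
Back-substituting, 3·(-2) + 7·(1) = 1.
So 3·(-2) ≡ 1 (mod 7); multiply by 1: n ≡ -2 (mod 7).
Smallest nonnegative: n = -2 mod 7 = 5.

5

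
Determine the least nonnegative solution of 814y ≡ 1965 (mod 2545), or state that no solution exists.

1450

gcd(2545, 814):
  2545 = 3*814 + 103
  814 = 7*103 + 93
  103 = 1*93 + 10
  93 = 9*10 + 3
  10 = 3*3 + 1
  3 = 3*1
so gcd(2545, 814) = 1.
1 divides 1965, so solutions exist.
Back-substitute for Bézout coefficients:
  1 = 10 - 3*3
  ... = 814*(-766) + 2545*(245)
So 814*(-766) ≡ 1 (mod 2545); multiply by 1965: y ≡ -1505190 (mod 2545).
Smallest nonnegative: y = -1505190 mod 2545 = 1450.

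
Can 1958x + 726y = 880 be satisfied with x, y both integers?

gcd(1958, 726) = 22.
22 divides 880, so integer solutions exist.

yes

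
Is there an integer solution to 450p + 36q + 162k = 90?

yes

gcd(450, 36) = 18  (450 = 12·36 + 18, 36 = 2·18).
gcd(18, 162) = 18.
18 divides 90, so integer solutions exist.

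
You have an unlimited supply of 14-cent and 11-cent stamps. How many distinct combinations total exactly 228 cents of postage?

1

Need nonnegative integers with 14j + 11k = 228.
gcd(14, 11) = 1, and 14·(4) + 11·(-5) = 1.
So (j₀, k₀) = (912, -1140); general j = 912 + 11t, k = -1140 - 14t.
j ≥ 0 ⇒ t ≥ -82; k ≥ 0 ⇒ t ≤ -82. That's 1 value of t.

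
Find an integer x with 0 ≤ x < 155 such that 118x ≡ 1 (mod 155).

gcd(155, 118) = 1  (155 = 1·118 + 37, 118 = 3·37 + 7, 37 = 5·7 + 2, 7 = 3·2 + 1, 2 = 2·1).
Back-substituting, 118·(67) + 155·(-51) = 1.
So 118·67 ≡ 1 (mod 155), and 67 mod 155 = 67.

67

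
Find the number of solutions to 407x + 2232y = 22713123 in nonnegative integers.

25

gcd(2232, 407):
  2232 = 5*407 + 197
  407 = 2*197 + 13
  197 = 15*13 + 2
  13 = 6*2 + 1
  2 = 2*1
so gcd(2232, 407) = 1.
Back-substitute for Bézout coefficients:
  1 = 13 - 6*2
  ... = 407*(1031) + 2232*(-188)
Scale by 22713123: one solution is (23417229813, -4270067124). Reduce x mod 2232: (933, 10006).
General: x = 933 + 2232t, y = 10006 - 407t.
x ≥ 0 ⇒ t ≥ 0; y ≥ 0 ⇒ t ≤ 24. So t ∈ [0, 24]: 25 solutions.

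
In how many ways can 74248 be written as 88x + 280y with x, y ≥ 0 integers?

24

gcd(280, 88) = 8.
By Bézout, 88*(16) + 280*(-5) = 8.
One solution: (26, 257).
General: x = 26 + 35t, y = 257 - 11t.
x ≥ 0 ⇒ t ≥ 0; y ≥ 0 ⇒ t ≤ 23. So t ∈ [0, 23]: 24 solutions.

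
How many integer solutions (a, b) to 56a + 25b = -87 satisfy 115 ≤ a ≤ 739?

25

gcd(56, 25):
  56 = 2*25 + 6
  25 = 4*6 + 1
  6 = 6*1
so gcd(56, 25) = 1.
Back-substitute for Bézout coefficients:
  1 = 25 - 4*6
  ... = 56*(-4) + 25*(9)
Scale by -87: particular solution (348, -783); reduce a mod 25: (23, -55).
General solution: a = 23 + 25t, b = -55 - 56t for integer t.
115 ≤ 23 + 25t ≤ 739 gives t ∈ [4, 28], which is 25 values.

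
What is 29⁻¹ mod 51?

gcd(51, 29) = 1.
By Bézout, 29·(-7) + 51·(4) = 1.
So 29·-7 ≡ 1 (mod 51), and -7 mod 51 = 44.

44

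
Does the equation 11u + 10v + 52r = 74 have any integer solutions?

yes

gcd(11, 10):
  11 = 1×10 + 1
  10 = 10×1
so gcd(11, 10) = 1.
gcd(1, 52) = 1.
1 divides 74, so integer solutions exist.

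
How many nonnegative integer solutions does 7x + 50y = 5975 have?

17

gcd(50, 7):
  50 = 7·7 + 1
  7 = 7·1
so gcd(50, 7) = 1.
Back-substitute for Bézout coefficients:
  1 = 50 - 7·7
  ... = 7·(-7) + 50·(1)
Scale by 5975: one solution is (-41825, 5975). Reduce x mod 50: (25, 116).
General: x = 25 + 50t, y = 116 - 7t.
x ≥ 0 ⇒ t ≥ 0; y ≥ 0 ⇒ t ≤ 16. So t ∈ [0, 16]: 17 solutions.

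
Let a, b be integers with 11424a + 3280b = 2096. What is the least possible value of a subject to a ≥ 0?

109

gcd(11424, 3280):
  11424 = 3·3280 + 1584
  3280 = 2·1584 + 112
  1584 = 14·112 + 16
  112 = 7·16
so gcd(11424, 3280) = 16.
16 divides 2096, so solutions exist.
Back-substitute for Bézout coefficients:
  16 = 1584 - 14·112
  ... = 11424·(29) + 3280·(-101)
Scale by 2096/16 = 131: (a₀, b₀) = (3799, -13231).
General solution: a = 3799 + 205t, b = -13231 - 714t for integer t.
a ≥ 0: smallest is 3799 mod 205 = 109 (at t = -18), with b = -379.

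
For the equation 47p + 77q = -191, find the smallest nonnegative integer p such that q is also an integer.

50

gcd(77, 47) = 1.
1 divides -191, so solutions exist.
By Bézout, 47*(-18) + 77*(11) = 1.
Scale by -191/1 = -191: (p₀, q₀) = (3438, -2101).
General solution: p = 3438 + 77t, q = -2101 - 47t for integer t.
p ≥ 0: smallest is 3438 mod 77 = 50 (at t = -44), with q = -33.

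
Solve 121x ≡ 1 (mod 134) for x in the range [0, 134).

103

gcd(134, 121) = 1  (134 = 1·121 + 13, 121 = 9·13 + 4, 13 = 3·4 + 1, 4 = 4·1).
Back-substituting, 121·(-31) + 134·(28) = 1.
So 121·-31 ≡ 1 (mod 134), and -31 mod 134 = 103.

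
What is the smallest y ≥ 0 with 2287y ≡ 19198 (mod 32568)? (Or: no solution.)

23434

gcd(32568, 2287) = 1  (32568 = 14·2287 + 550, 2287 = 4·550 + 87, 550 = 6·87 + 28, 87 = 3·28 + 3, 28 = 9·3 + 1, 3 = 3·1).
1 divides 19198, so solutions exist.
Back-substituting, 2287·(-10481) + 32568·(736) = 1.
So 2287·(-10481) ≡ 1 (mod 32568); multiply by 19198: y ≡ -201214238 (mod 32568).
Smallest nonnegative: y = -201214238 mod 32568 = 23434.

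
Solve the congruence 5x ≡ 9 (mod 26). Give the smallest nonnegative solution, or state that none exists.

7

gcd(26, 5) = 1  (26 = 5*5 + 1, 5 = 5*1).
1 divides 9, so solutions exist.
Back-substituting, 5*(-5) + 26*(1) = 1.
So 5*(-5) ≡ 1 (mod 26); multiply by 9: x ≡ -45 (mod 26).
Smallest nonnegative: x = -45 mod 26 = 7.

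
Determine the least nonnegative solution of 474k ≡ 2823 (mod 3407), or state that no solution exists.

2917

gcd(3407, 474) = 1  (3407 = 7*474 + 89, 474 = 5*89 + 29, 89 = 3*29 + 2, 29 = 14*2 + 1, 2 = 2*1).
1 divides 2823, so solutions exist.
Back-substituting, 474*(1646) + 3407*(-229) = 1.
So 474*(1646) ≡ 1 (mod 3407); multiply by 2823: k ≡ 4646658 (mod 3407).
Smallest nonnegative: k = 4646658 mod 3407 = 2917.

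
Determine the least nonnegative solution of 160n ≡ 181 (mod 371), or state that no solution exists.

gcd(371, 160):
  371 = 2*160 + 51
  160 = 3*51 + 7
  51 = 7*7 + 2
  7 = 3*2 + 1
  2 = 2*1
so gcd(371, 160) = 1.
1 divides 181, so solutions exist.
Back-substitute for Bézout coefficients:
  1 = 7 - 3*2
  ... = 160*(160) + 371*(-69)
So 160*(160) ≡ 1 (mod 371); multiply by 181: n ≡ 28960 (mod 371).
Smallest nonnegative: n = 28960 mod 371 = 22.

22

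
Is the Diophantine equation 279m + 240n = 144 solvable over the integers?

yes

gcd(279, 240) = 3  (279 = 1·240 + 39, 240 = 6·39 + 6, 39 = 6·6 + 3, 6 = 2·3).
3 divides 144, so integer solutions exist.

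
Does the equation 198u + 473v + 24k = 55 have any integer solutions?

yes

gcd(473, 198) = 11.
gcd(11, 24) = 1.
1 divides 55, so integer solutions exist.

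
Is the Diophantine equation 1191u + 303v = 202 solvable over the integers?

no

gcd(1191, 303):
  1191 = 3·303 + 282
  303 = 1·282 + 21
  282 = 13·21 + 9
  21 = 2·9 + 3
  9 = 3·3
so gcd(1191, 303) = 3.
3 does not divide 202 (remainder 1), so no integer solutions.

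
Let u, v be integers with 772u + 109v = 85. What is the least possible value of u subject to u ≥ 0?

70

gcd(772, 109) = 1  (772 = 7·109 + 9, 109 = 12·9 + 1, 9 = 9·1).
1 divides 85, so solutions exist.
Back-substituting, 772·(-12) + 109·(85) = 1.
Scale by 85/1 = 85: (u₀, v₀) = (-1020, 7225).
General solution: u = -1020 + 109t, v = 7225 - 772t for integer t.
u ≥ 0: smallest is -1020 mod 109 = 70 (at t = 10), with v = -495.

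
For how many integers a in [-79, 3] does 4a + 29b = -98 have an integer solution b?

gcd(29, 4) = 1  (29 = 7×4 + 1, 4 = 4×1).
Back-substituting, 4×(-7) + 29×(1) = 1.
Scale by -98: particular solution (686, -98); reduce a mod 29: (19, -6).
General solution: a = 19 + 29t, b = -6 - 4t for integer t.
-79 ≤ 19 + 29t ≤ 3 gives t ∈ [-3, -1], which is 3 values.

3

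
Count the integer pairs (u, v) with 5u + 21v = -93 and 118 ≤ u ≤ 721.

gcd(21, 5) = 1.
By Bézout, 5×(-4) + 21×(1) = 1.
Particular solution: (15, -8).
General solution: u = 15 + 21t, v = -8 - 5t for integer t.
118 ≤ 15 + 21t ≤ 721 gives t ∈ [5, 33], which is 29 values.

29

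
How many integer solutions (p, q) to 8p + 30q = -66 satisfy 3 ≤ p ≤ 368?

gcd(30, 8) = 2  (30 = 3×8 + 6, 8 = 1×6 + 2, 6 = 3×2).
Back-substituting, 8×(4) + 30×(-1) = 2.
Scale by -33: particular solution (-132, 33); reduce p mod 15: (3, -3).
General solution: p = 3 + 15t, q = -3 - 4t for integer t.
3 ≤ 3 + 15t ≤ 368 gives t ∈ [0, 24], which is 25 values.

25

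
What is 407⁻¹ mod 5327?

3403

gcd(5327, 407) = 1.
By Bézout, 407·(-1924) + 5327·(147) = 1.
So 407·-1924 ≡ 1 (mod 5327), and -1924 mod 5327 = 3403.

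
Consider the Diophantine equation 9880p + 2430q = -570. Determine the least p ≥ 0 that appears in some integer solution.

42

gcd(9880, 2430):
  9880 = 4*2430 + 160
  2430 = 15*160 + 30
  160 = 5*30 + 10
  30 = 3*10
so gcd(9880, 2430) = 10.
10 divides -570, so solutions exist.
Back-substitute for Bézout coefficients:
  10 = 160 - 5*30
  ... = 9880*(76) + 2430*(-309)
Scale by -570/10 = -57: (p₀, q₀) = (-4332, 17613).
General solution: p = -4332 + 243t, q = 17613 - 988t for integer t.
p ≥ 0: smallest is -4332 mod 243 = 42 (at t = 18), with q = -171.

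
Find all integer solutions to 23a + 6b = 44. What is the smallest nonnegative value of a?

4

gcd(23, 6) = 1.
1 divides 44, so solutions exist.
By Bézout, 23×(-1) + 6×(4) = 1.
Scale by 44/1 = 44: (a₀, b₀) = (-44, 176).
General solution: a = -44 + 6t, b = 176 - 23t for integer t.
a ≥ 0: smallest is -44 mod 6 = 4 (at t = 8), with b = -8.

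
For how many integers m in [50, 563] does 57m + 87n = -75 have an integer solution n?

17

gcd(87, 57):
  87 = 1×57 + 30
  57 = 1×30 + 27
  30 = 1×27 + 3
  27 = 9×3
so gcd(87, 57) = 3.
Back-substitute for Bézout coefficients:
  3 = 30 - 1×27
  ... = 57×(-3) + 87×(2)
Scale by -25: particular solution (75, -50); reduce m mod 29: (17, -12).
General solution: m = 17 + 29t, n = -12 - 19t for integer t.
50 ≤ 17 + 29t ≤ 563 gives t ∈ [2, 18], which is 17 values.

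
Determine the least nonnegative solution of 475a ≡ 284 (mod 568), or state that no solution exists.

gcd(568, 475) = 1.
1 divides 284, so solutions exist.
By Bézout, 475×(171) + 568×(-143) = 1.
So 475×(171) ≡ 1 (mod 568); multiply by 284: a ≡ 48564 (mod 568).
Smallest nonnegative: a = 48564 mod 568 = 284.

284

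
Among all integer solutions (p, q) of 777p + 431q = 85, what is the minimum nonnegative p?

430

gcd(777, 431) = 1.
1 divides 85, so solutions exist.
By Bézout, 777·(-71) + 431·(128) = 1.
Scale by 85/1 = 85: (p₀, q₀) = (-6035, 10880).
General solution: p = -6035 + 431t, q = 10880 - 777t for integer t.
p ≥ 0: smallest is -6035 mod 431 = 430 (at t = 15), with q = -775.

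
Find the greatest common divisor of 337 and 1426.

1

gcd(1426, 337):
  1426 = 4*337 + 78
  337 = 4*78 + 25
  78 = 3*25 + 3
  25 = 8*3 + 1
  3 = 3*1
so gcd(1426, 337) = 1.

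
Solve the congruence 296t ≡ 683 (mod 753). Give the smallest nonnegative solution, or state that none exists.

gcd(753, 296):
  753 = 2·296 + 161
  296 = 1·161 + 135
  161 = 1·135 + 26
  135 = 5·26 + 5
  26 = 5·5 + 1
  5 = 5·1
so gcd(753, 296) = 1.
1 divides 683, so solutions exist.
Back-substitute for Bézout coefficients:
  1 = 26 - 5·5
  ... = 296·(-145) + 753·(57)
So 296·(-145) ≡ 1 (mod 753); multiply by 683: t ≡ -99035 (mod 753).
Smallest nonnegative: t = -99035 mod 753 = 361.

361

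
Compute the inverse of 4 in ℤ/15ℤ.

gcd(15, 4) = 1  (15 = 3·4 + 3, 4 = 1·3 + 1, 3 = 3·1).
Back-substituting, 4·(4) + 15·(-1) = 1.
So 4·4 ≡ 1 (mod 15), and 4 mod 15 = 4.

4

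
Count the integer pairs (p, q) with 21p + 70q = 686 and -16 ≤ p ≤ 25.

gcd(70, 21) = 7  (70 = 3·21 + 7, 21 = 3·7).
Back-substituting, 21·(-3) + 70·(1) = 7.
Scale by 98: particular solution (-294, 98); reduce p mod 10: (6, 8).
General solution: p = 6 + 10t, q = 8 - 3t for integer t.
-16 ≤ 6 + 10t ≤ 25 gives t ∈ [-2, 1], which is 4 values.

4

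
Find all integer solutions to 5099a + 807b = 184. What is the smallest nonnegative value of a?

164

gcd(5099, 807) = 1  (5099 = 6×807 + 257, 807 = 3×257 + 36, 257 = 7×36 + 5, 36 = 7×5 + 1, 5 = 5×1).
1 divides 184, so solutions exist.
Back-substituting, 5099×(-157) + 807×(992) = 1.
Scale by 184/1 = 184: (a₀, b₀) = (-28888, 182528).
General solution: a = -28888 + 807t, b = 182528 - 5099t for integer t.
a ≥ 0: smallest is -28888 mod 807 = 164 (at t = 36), with b = -1036.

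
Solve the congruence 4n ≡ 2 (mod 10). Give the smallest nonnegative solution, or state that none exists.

3

gcd(10, 4) = 2.
2 divides 2, so solutions exist.
By Bézout, 4*(-2) + 10*(1) = 2.
So 4*(-2) ≡ 2 (mod 10); multiply by 1: n ≡ -2 (mod 5).
Smallest nonnegative: n = -2 mod 5 = 3.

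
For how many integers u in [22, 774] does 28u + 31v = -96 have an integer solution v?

gcd(31, 28):
  31 = 1·28 + 3
  28 = 9·3 + 1
  3 = 3·1
so gcd(31, 28) = 1.
Back-substitute for Bézout coefficients:
  1 = 28 - 9·3
  ... = 28·(10) + 31·(-9)
Scale by -96: particular solution (-960, 864); reduce u mod 31: (1, -4).
General solution: u = 1 + 31t, v = -4 - 28t for integer t.
22 ≤ 1 + 31t ≤ 774 gives t ∈ [1, 24], which is 24 values.

24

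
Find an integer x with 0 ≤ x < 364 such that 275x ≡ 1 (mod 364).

gcd(364, 275):
  364 = 1×275 + 89
  275 = 3×89 + 8
  89 = 11×8 + 1
  8 = 8×1
so gcd(364, 275) = 1.
Back-substitute for Bézout coefficients:
  1 = 89 - 11×8
  ... = 275×(-45) + 364×(34)
So 275×-45 ≡ 1 (mod 364), and -45 mod 364 = 319.

319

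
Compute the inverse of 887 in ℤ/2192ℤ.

gcd(2192, 887) = 1.
By Bézout, 887×(215) + 2192×(-87) = 1.
So 887×215 ≡ 1 (mod 2192), and 215 mod 2192 = 215.

215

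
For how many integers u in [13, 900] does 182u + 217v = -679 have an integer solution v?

28

gcd(217, 182):
  217 = 1*182 + 35
  182 = 5*35 + 7
  35 = 5*7
so gcd(217, 182) = 7.
Back-substitute for Bézout coefficients:
  7 = 182 - 5*35
  ... = 182*(6) + 217*(-5)
Scale by -97: particular solution (-582, 485); reduce u mod 31: (7, -9).
General solution: u = 7 + 31t, v = -9 - 26t for integer t.
13 ≤ 7 + 31t ≤ 900 gives t ∈ [1, 28], which is 28 values.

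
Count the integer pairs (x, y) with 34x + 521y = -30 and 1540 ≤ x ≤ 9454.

15

gcd(521, 34):
  521 = 15*34 + 11
  34 = 3*11 + 1
  11 = 11*1
so gcd(521, 34) = 1.
Back-substitute for Bézout coefficients:
  1 = 34 - 3*11
  ... = 34*(46) + 521*(-3)
Scale by -30: particular solution (-1380, 90); reduce x mod 521: (183, -12).
General solution: x = 183 + 521t, y = -12 - 34t for integer t.
1540 ≤ 183 + 521t ≤ 9454 gives t ∈ [3, 17], which is 15 values.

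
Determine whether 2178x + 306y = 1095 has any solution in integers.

gcd(2178, 306) = 18.
18 does not divide 1095 (remainder 15), so no integer solutions.

no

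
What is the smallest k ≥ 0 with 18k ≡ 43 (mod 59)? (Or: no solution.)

45

gcd(59, 18):
  59 = 3*18 + 5
  18 = 3*5 + 3
  5 = 1*3 + 2
  3 = 1*2 + 1
  2 = 2*1
so gcd(59, 18) = 1.
1 divides 43, so solutions exist.
Back-substitute for Bézout coefficients:
  1 = 3 - 1*2
  ... = 18*(23) + 59*(-7)
So 18*(23) ≡ 1 (mod 59); multiply by 43: k ≡ 989 (mod 59).
Smallest nonnegative: k = 989 mod 59 = 45.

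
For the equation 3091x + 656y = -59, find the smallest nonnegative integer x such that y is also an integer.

455

gcd(3091, 656) = 1.
1 divides -59, so solutions exist.
By Bézout, 3091×(59) + 656×(-278) = 1.
Scale by -59/1 = -59: (x₀, y₀) = (-3481, 16402).
General solution: x = -3481 + 656t, y = 16402 - 3091t for integer t.
x ≥ 0: smallest is -3481 mod 656 = 455 (at t = 6), with y = -2144.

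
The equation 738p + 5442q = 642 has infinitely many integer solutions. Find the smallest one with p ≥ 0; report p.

871

gcd(5442, 738):
  5442 = 7·738 + 276
  738 = 2·276 + 186
  276 = 1·186 + 90
  186 = 2·90 + 6
  90 = 15·6
so gcd(5442, 738) = 6.
6 divides 642, so solutions exist.
Back-substitute for Bézout coefficients:
  6 = 186 - 2·90
  ... = 738·(59) + 5442·(-8)
Scale by 642/6 = 107: (p₀, q₀) = (6313, -856).
General solution: p = 6313 + 907t, q = -856 - 123t for integer t.
p ≥ 0: smallest is 6313 mod 907 = 871 (at t = -6), with q = -118.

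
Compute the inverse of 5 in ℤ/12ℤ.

5

gcd(12, 5) = 1  (12 = 2*5 + 2, 5 = 2*2 + 1, 2 = 2*1).
Back-substituting, 5*(5) + 12*(-2) = 1.
So 5*5 ≡ 1 (mod 12), and 5 mod 12 = 5.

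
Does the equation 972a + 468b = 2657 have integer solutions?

gcd(972, 468) = 36  (972 = 2*468 + 36, 468 = 13*36).
36 does not divide 2657 (remainder 29), so no integer solutions.

no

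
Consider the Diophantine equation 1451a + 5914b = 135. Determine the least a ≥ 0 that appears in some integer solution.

gcd(5914, 1451) = 1.
1 divides 135, so solutions exist.
By Bézout, 1451·(1129) + 5914·(-277) = 1.
Scale by 135/1 = 135: (a₀, b₀) = (152415, -37395).
General solution: a = 152415 + 5914t, b = -37395 - 1451t for integer t.
a ≥ 0: smallest is 152415 mod 5914 = 4565 (at t = -25), with b = -1120.

4565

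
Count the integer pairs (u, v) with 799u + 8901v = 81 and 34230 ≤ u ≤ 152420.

14

gcd(8901, 799) = 1.
By Bézout, 799*(1192) + 8901*(-107) = 1.
Particular solution: (7542, -677).
General solution: u = 7542 + 8901t, v = -677 - 799t for integer t.
34230 ≤ 7542 + 8901t ≤ 152420 gives t ∈ [3, 16], which is 14 values.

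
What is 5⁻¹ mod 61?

49

gcd(61, 5):
  61 = 12×5 + 1
  5 = 5×1
so gcd(61, 5) = 1.
Back-substitute for Bézout coefficients:
  1 = 61 - 12×5
  ... = 5×(-12) + 61×(1)
So 5×-12 ≡ 1 (mod 61), and -12 mod 61 = 49.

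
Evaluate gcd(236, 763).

1

gcd(763, 236) = 1  (763 = 3×236 + 55, 236 = 4×55 + 16, 55 = 3×16 + 7, 16 = 2×7 + 2, 7 = 3×2 + 1, 2 = 2×1).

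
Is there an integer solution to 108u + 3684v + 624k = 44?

gcd(3684, 108):
  3684 = 34·108 + 12
  108 = 9·12
so gcd(3684, 108) = 12.
gcd(12, 624) = 12.
12 does not divide 44 (remainder 8), so no integer solutions.

no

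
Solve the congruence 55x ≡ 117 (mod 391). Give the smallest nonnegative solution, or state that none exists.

gcd(391, 55):
  391 = 7×55 + 6
  55 = 9×6 + 1
  6 = 6×1
so gcd(391, 55) = 1.
1 divides 117, so solutions exist.
Back-substitute for Bézout coefficients:
  1 = 55 - 9×6
  ... = 55×(64) + 391×(-9)
So 55×(64) ≡ 1 (mod 391); multiply by 117: x ≡ 7488 (mod 391).
Smallest nonnegative: x = 7488 mod 391 = 59.

59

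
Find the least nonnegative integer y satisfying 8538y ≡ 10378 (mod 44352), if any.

no solution

gcd(44352, 8538) = 6  (44352 = 5·8538 + 1662, 8538 = 5·1662 + 228, 1662 = 7·228 + 66, 228 = 3·66 + 30, 66 = 2·30 + 6, 30 = 5·6).
6 does not divide 10378, so the congruence has no solution.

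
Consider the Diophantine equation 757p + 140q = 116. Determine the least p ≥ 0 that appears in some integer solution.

gcd(757, 140) = 1  (757 = 5·140 + 57, 140 = 2·57 + 26, 57 = 2·26 + 5, 26 = 5·5 + 1, 5 = 5·1).
1 divides 116, so solutions exist.
Back-substituting, 757·(-27) + 140·(146) = 1.
Scale by 116/1 = 116: (p₀, q₀) = (-3132, 16936).
General solution: p = -3132 + 140t, q = 16936 - 757t for integer t.
p ≥ 0: smallest is -3132 mod 140 = 88 (at t = 23), with q = -475.

88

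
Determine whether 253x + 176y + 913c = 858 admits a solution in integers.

yes

gcd(253, 176) = 11.
gcd(11, 913) = 11.
11 divides 858, so integer solutions exist.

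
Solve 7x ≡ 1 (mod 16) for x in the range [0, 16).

gcd(16, 7):
  16 = 2×7 + 2
  7 = 3×2 + 1
  2 = 2×1
so gcd(16, 7) = 1.
Back-substitute for Bézout coefficients:
  1 = 7 - 3×2
  ... = 7×(7) + 16×(-3)
So 7×7 ≡ 1 (mod 16), and 7 mod 16 = 7.

7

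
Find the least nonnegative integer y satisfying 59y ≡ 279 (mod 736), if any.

117

gcd(736, 59) = 1.
1 divides 279, so solutions exist.
By Bézout, 59×(-237) + 736×(19) = 1.
So 59×(-237) ≡ 1 (mod 736); multiply by 279: y ≡ -66123 (mod 736).
Smallest nonnegative: y = -66123 mod 736 = 117.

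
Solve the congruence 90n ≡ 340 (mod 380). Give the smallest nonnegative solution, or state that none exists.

8

gcd(380, 90) = 10.
10 divides 340, so solutions exist.
By Bézout, 90*(17) + 380*(-4) = 10.
So 90*(17) ≡ 10 (mod 380); multiply by 34: n ≡ 578 (mod 38).
Smallest nonnegative: n = 578 mod 38 = 8.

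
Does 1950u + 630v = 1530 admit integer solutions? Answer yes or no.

gcd(1950, 630) = 30  (1950 = 3*630 + 60, 630 = 10*60 + 30, 60 = 2*30).
30 divides 1530, so integer solutions exist.

yes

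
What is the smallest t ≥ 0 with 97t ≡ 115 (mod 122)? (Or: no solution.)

93

gcd(122, 97) = 1.
1 divides 115, so solutions exist.
By Bézout, 97×(39) + 122×(-31) = 1.
So 97×(39) ≡ 1 (mod 122); multiply by 115: t ≡ 4485 (mod 122).
Smallest nonnegative: t = 4485 mod 122 = 93.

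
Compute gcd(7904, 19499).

1

gcd(19499, 7904) = 1  (19499 = 2×7904 + 3691, 7904 = 2×3691 + 522, 3691 = 7×522 + 37, 522 = 14×37 + 4, 37 = 9×4 + 1, 4 = 4×1).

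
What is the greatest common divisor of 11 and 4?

1

gcd(11, 4) = 1  (11 = 2×4 + 3, 4 = 1×3 + 1, 3 = 3×1).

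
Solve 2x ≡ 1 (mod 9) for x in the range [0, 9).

gcd(9, 2) = 1.
By Bézout, 2*(-4) + 9*(1) = 1.
So 2*-4 ≡ 1 (mod 9), and -4 mod 9 = 5.

5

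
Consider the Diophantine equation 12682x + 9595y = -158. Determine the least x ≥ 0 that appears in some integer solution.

gcd(12682, 9595) = 1  (12682 = 1*9595 + 3087, 9595 = 3*3087 + 334, 3087 = 9*334 + 81, 334 = 4*81 + 10, 81 = 8*10 + 1, 10 = 10*1).
1 divides -158, so solutions exist.
Back-substituting, 12682*(948) + 9595*(-1253) = 1.
Scale by -158/1 = -158: (x₀, y₀) = (-149784, 197974).
General solution: x = -149784 + 9595t, y = 197974 - 12682t for integer t.
x ≥ 0: smallest is -149784 mod 9595 = 3736 (at t = 16), with y = -4938.

3736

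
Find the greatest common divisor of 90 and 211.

1

gcd(211, 90):
  211 = 2×90 + 31
  90 = 2×31 + 28
  31 = 1×28 + 3
  28 = 9×3 + 1
  3 = 3×1
so gcd(211, 90) = 1.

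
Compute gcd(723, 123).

gcd(723, 123):
  723 = 5*123 + 108
  123 = 1*108 + 15
  108 = 7*15 + 3
  15 = 5*3
so gcd(723, 123) = 3.

3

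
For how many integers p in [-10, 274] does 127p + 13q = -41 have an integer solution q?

22

gcd(127, 13):
  127 = 9·13 + 10
  13 = 1·10 + 3
  10 = 3·3 + 1
  3 = 3·1
so gcd(127, 13) = 1.
Back-substitute for Bézout coefficients:
  1 = 10 - 3·3
  ... = 127·(4) + 13·(-39)
Scale by -41: particular solution (-164, 1599); reduce p mod 13: (5, -52).
General solution: p = 5 + 13t, q = -52 - 127t for integer t.
-10 ≤ 5 + 13t ≤ 274 gives t ∈ [-1, 20], which is 22 values.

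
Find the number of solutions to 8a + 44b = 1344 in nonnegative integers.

gcd(44, 8) = 4.
By Bézout, 8×(-5) + 44×(1) = 4.
One solution: (3, 30).
General: a = 3 + 11t, b = 30 - 2t.
a ≥ 0 ⇒ t ≥ 0; b ≥ 0 ⇒ t ≤ 15. So t ∈ [0, 15]: 16 solutions.

16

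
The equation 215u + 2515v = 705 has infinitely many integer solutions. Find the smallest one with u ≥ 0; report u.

gcd(2515, 215):
  2515 = 11×215 + 150
  215 = 1×150 + 65
  150 = 2×65 + 20
  65 = 3×20 + 5
  20 = 4×5
so gcd(2515, 215) = 5.
5 divides 705, so solutions exist.
Back-substitute for Bézout coefficients:
  5 = 65 - 3×20
  ... = 215×(117) + 2515×(-10)
Scale by 705/5 = 141: (u₀, v₀) = (16497, -1410).
General solution: u = 16497 + 503t, v = -1410 - 43t for integer t.
u ≥ 0: smallest is 16497 mod 503 = 401 (at t = -32), with v = -34.

401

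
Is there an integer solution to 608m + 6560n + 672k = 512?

yes

gcd(6560, 608) = 32  (6560 = 10*608 + 480, 608 = 1*480 + 128, 480 = 3*128 + 96, 128 = 1*96 + 32, 96 = 3*32).
gcd(32, 672) = 32.
32 divides 512, so integer solutions exist.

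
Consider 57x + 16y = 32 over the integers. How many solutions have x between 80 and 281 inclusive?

13

gcd(57, 16):
  57 = 3*16 + 9
  16 = 1*9 + 7
  9 = 1*7 + 2
  7 = 3*2 + 1
  2 = 2*1
so gcd(57, 16) = 1.
Back-substitute for Bézout coefficients:
  1 = 7 - 3*2
  ... = 57*(-7) + 16*(25)
Scale by 32: particular solution (-224, 800); reduce x mod 16: (0, 2).
General solution: x = 0 + 16t, y = 2 - 57t for integer t.
80 ≤ 0 + 16t ≤ 281 gives t ∈ [5, 17], which is 13 values.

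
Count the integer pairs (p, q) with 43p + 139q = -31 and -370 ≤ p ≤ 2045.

gcd(139, 43):
  139 = 3·43 + 10
  43 = 4·10 + 3
  10 = 3·3 + 1
  3 = 3·1
so gcd(139, 43) = 1.
Back-substitute for Bézout coefficients:
  1 = 10 - 3·3
  ... = 43·(-42) + 139·(13)
Scale by -31: particular solution (1302, -403); reduce p mod 139: (51, -16).
General solution: p = 51 + 139t, q = -16 - 43t for integer t.
-370 ≤ 51 + 139t ≤ 2045 gives t ∈ [-3, 14], which is 18 values.

18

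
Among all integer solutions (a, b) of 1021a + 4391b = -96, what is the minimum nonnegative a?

1217

gcd(4391, 1021) = 1  (4391 = 4×1021 + 307, 1021 = 3×307 + 100, 307 = 3×100 + 7, 100 = 14×7 + 2, 7 = 3×2 + 1, 2 = 2×1).
1 divides -96, so solutions exist.
Back-substituting, 1021×(-1888) + 4391×(439) = 1.
Scale by -96/1 = -96: (a₀, b₀) = (181248, -42144).
General solution: a = 181248 + 4391t, b = -42144 - 1021t for integer t.
a ≥ 0: smallest is 181248 mod 4391 = 1217 (at t = -41), with b = -283.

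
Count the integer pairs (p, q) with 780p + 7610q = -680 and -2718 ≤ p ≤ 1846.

gcd(7610, 780) = 10  (7610 = 9*780 + 590, 780 = 1*590 + 190, 590 = 3*190 + 20, 190 = 9*20 + 10, 20 = 2*10).
Back-substituting, 780*(361) + 7610*(-37) = 10.
Scale by -68: particular solution (-24548, 2516); reduce p mod 761: (565, -58).
General solution: p = 565 + 761t, q = -58 - 78t for integer t.
-2718 ≤ 565 + 761t ≤ 1846 gives t ∈ [-4, 1], which is 6 values.

6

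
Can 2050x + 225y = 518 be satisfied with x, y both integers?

gcd(2050, 225) = 25  (2050 = 9×225 + 25, 225 = 9×25).
25 does not divide 518 (remainder 18), so no integer solutions.

no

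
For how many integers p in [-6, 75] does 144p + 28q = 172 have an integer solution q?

gcd(144, 28):
  144 = 5×28 + 4
  28 = 7×4
so gcd(144, 28) = 4.
Back-substitute for Bézout coefficients:
  4 = 144 - 5×28
  ... = 144×(1) + 28×(-5)
Scale by 43: particular solution (43, -215); reduce p mod 7: (1, 1).
General solution: p = 1 + 7t, q = 1 - 36t for integer t.
-6 ≤ 1 + 7t ≤ 75 gives t ∈ [-1, 10], which is 12 values.

12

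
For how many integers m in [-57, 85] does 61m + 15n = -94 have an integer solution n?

gcd(61, 15) = 1  (61 = 4*15 + 1, 15 = 15*1).
Back-substituting, 61*(1) + 15*(-4) = 1.
Scale by -94: particular solution (-94, 376); reduce m mod 15: (11, -51).
General solution: m = 11 + 15t, n = -51 - 61t for integer t.
-57 ≤ 11 + 15t ≤ 85 gives t ∈ [-4, 4], which is 9 values.

9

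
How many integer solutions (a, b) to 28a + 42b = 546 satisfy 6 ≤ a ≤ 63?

gcd(42, 28) = 14  (42 = 1*28 + 14, 28 = 2*14).
Back-substituting, 28*(-1) + 42*(1) = 14.
Scale by 39: particular solution (-39, 39); reduce a mod 3: (0, 13).
General solution: a = 0 + 3t, b = 13 - 2t for integer t.
6 ≤ 0 + 3t ≤ 63 gives t ∈ [2, 21], which is 20 values.

20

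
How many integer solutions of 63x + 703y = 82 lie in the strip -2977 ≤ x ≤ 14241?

gcd(703, 63) = 1  (703 = 11×63 + 10, 63 = 6×10 + 3, 10 = 3×3 + 1, 3 = 3×1).
Back-substituting, 63×(-212) + 703×(19) = 1.
Scale by 82: particular solution (-17384, 1558); reduce x mod 703: (191, -17).
General solution: x = 191 + 703t, y = -17 - 63t for integer t.
-2977 ≤ 191 + 703t ≤ 14241 gives t ∈ [-4, 19], which is 24 values.

24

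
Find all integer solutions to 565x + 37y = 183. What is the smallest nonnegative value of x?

gcd(565, 37) = 1.
1 divides 183, so solutions exist.
By Bézout, 565*(-11) + 37*(168) = 1.
Scale by 183/1 = 183: (x₀, y₀) = (-2013, 30744).
General solution: x = -2013 + 37t, y = 30744 - 565t for integer t.
x ≥ 0: smallest is -2013 mod 37 = 22 (at t = 55), with y = -331.

22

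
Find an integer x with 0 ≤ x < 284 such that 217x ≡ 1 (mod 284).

89

gcd(284, 217):
  284 = 1×217 + 67
  217 = 3×67 + 16
  67 = 4×16 + 3
  16 = 5×3 + 1
  3 = 3×1
so gcd(284, 217) = 1.
Back-substitute for Bézout coefficients:
  1 = 16 - 5×3
  ... = 217×(89) + 284×(-68)
So 217×89 ≡ 1 (mod 284), and 89 mod 284 = 89.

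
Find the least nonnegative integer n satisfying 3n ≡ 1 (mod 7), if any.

gcd(7, 3) = 1.
1 divides 1, so solutions exist.
By Bézout, 3×(-2) + 7×(1) = 1.
So 3×(-2) ≡ 1 (mod 7); multiply by 1: n ≡ -2 (mod 7).
Smallest nonnegative: n = -2 mod 7 = 5.

5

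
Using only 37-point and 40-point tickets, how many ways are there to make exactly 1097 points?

1

Need nonnegative integers with 37j + 40k = 1097.
gcd(37, 40) = 1, and 37·(13) + 40·(-12) = 1.
So (j₀, k₀) = (14261, -13164); general j = 14261 + 40t, k = -13164 - 37t.
j ≥ 0 ⇒ t ≥ -356; k ≥ 0 ⇒ t ≤ -356. That's 1 value of t.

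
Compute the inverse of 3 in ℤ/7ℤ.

gcd(7, 3) = 1  (7 = 2·3 + 1, 3 = 3·1).
Back-substituting, 3·(-2) + 7·(1) = 1.
So 3·-2 ≡ 1 (mod 7), and -2 mod 7 = 5.

5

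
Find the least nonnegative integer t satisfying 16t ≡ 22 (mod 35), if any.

gcd(35, 16) = 1  (35 = 2·16 + 3, 16 = 5·3 + 1, 3 = 3·1).
1 divides 22, so solutions exist.
Back-substituting, 16·(11) + 35·(-5) = 1.
So 16·(11) ≡ 1 (mod 35); multiply by 22: t ≡ 242 (mod 35).
Smallest nonnegative: t = 242 mod 35 = 32.

32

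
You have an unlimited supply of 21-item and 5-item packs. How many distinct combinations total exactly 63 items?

1

Need nonnegative integers with 21j + 5k = 63.
gcd(21, 5) = 1, and 21·(1) + 5·(-4) = 1.
So (j₀, k₀) = (63, -252); general j = 63 + 5t, k = -252 - 21t.
j ≥ 0 ⇒ t ≥ -12; k ≥ 0 ⇒ t ≤ -12. That's 1 value of t.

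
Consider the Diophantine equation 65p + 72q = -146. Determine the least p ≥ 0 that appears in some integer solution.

62

gcd(72, 65):
  72 = 1*65 + 7
  65 = 9*7 + 2
  7 = 3*2 + 1
  2 = 2*1
so gcd(72, 65) = 1.
1 divides -146, so solutions exist.
Back-substitute for Bézout coefficients:
  1 = 7 - 3*2
  ... = 65*(-31) + 72*(28)
Scale by -146/1 = -146: (p₀, q₀) = (4526, -4088).
General solution: p = 4526 + 72t, q = -4088 - 65t for integer t.
p ≥ 0: smallest is 4526 mod 72 = 62 (at t = -62), with q = -58.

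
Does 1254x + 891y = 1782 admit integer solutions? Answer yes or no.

gcd(1254, 891) = 33  (1254 = 1*891 + 363, 891 = 2*363 + 165, 363 = 2*165 + 33, 165 = 5*33).
33 divides 1782, so integer solutions exist.

yes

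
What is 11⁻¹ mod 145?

66

gcd(145, 11):
  145 = 13×11 + 2
  11 = 5×2 + 1
  2 = 2×1
so gcd(145, 11) = 1.
Back-substitute for Bézout coefficients:
  1 = 11 - 5×2
  ... = 11×(66) + 145×(-5)
So 11×66 ≡ 1 (mod 145), and 66 mod 145 = 66.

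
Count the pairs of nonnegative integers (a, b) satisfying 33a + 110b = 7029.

gcd(110, 33) = 11  (110 = 3·33 + 11, 33 = 3·11).
Back-substituting, 33·(-3) + 110·(1) = 11.
Scale by 639: one solution is (-1917, 639). Reduce a mod 10: (3, 63).
General: a = 3 + 10t, b = 63 - 3t.
a ≥ 0 ⇒ t ≥ 0; b ≥ 0 ⇒ t ≤ 21. So t ∈ [0, 21]: 22 solutions.

22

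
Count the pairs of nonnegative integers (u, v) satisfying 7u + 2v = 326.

24

gcd(7, 2) = 1  (7 = 3×2 + 1, 2 = 2×1).
Back-substituting, 7×(1) + 2×(-3) = 1.
Scale by 326: one solution is (326, -978). Reduce u mod 2: (0, 163).
General: u = 0 + 2t, v = 163 - 7t.
u ≥ 0 ⇒ t ≥ 0; v ≥ 0 ⇒ t ≤ 23. So t ∈ [0, 23]: 24 solutions.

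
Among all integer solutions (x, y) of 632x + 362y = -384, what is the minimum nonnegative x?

gcd(632, 362) = 2  (632 = 1×362 + 270, 362 = 1×270 + 92, 270 = 2×92 + 86, 92 = 1×86 + 6, 86 = 14×6 + 2, 6 = 3×2).
2 divides -384, so solutions exist.
Back-substituting, 632×(59) + 362×(-103) = 2.
Scale by -384/2 = -192: (x₀, y₀) = (-11328, 19776).
General solution: x = -11328 + 181t, y = 19776 - 316t for integer t.
x ≥ 0: smallest is -11328 mod 181 = 75 (at t = 63), with y = -132.

75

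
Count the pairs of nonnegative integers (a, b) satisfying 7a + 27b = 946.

gcd(27, 7) = 1.
By Bézout, 7*(4) + 27*(-1) = 1.
One solution: (4, 34).
General: a = 4 + 27t, b = 34 - 7t.
a ≥ 0 ⇒ t ≥ 0; b ≥ 0 ⇒ t ≤ 4. So t ∈ [0, 4]: 5 solutions.

5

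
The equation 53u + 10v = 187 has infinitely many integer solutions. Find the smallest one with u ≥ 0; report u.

gcd(53, 10):
  53 = 5×10 + 3
  10 = 3×3 + 1
  3 = 3×1
so gcd(53, 10) = 1.
1 divides 187, so solutions exist.
Back-substitute for Bézout coefficients:
  1 = 10 - 3×3
  ... = 53×(-3) + 10×(16)
Scale by 187/1 = 187: (u₀, v₀) = (-561, 2992).
General solution: u = -561 + 10t, v = 2992 - 53t for integer t.
u ≥ 0: smallest is -561 mod 10 = 9 (at t = 57), with v = -29.

9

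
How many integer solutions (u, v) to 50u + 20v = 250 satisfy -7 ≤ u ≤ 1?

gcd(50, 20) = 10  (50 = 2*20 + 10, 20 = 2*10).
Back-substituting, 50*(1) + 20*(-2) = 10.
Scale by 25: particular solution (25, -50); reduce u mod 2: (1, 10).
General solution: u = 1 + 2t, v = 10 - 5t for integer t.
-7 ≤ 1 + 2t ≤ 1 gives t ∈ [-4, 0], which is 5 values.

5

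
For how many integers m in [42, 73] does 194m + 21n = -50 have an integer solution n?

gcd(194, 21) = 1.
By Bézout, 194*(-4) + 21*(37) = 1.
Particular solution: (11, -104).
General solution: m = 11 + 21t, n = -104 - 194t for integer t.
42 ≤ 11 + 21t ≤ 73 gives t ∈ [2, 2], which is 1 value.

1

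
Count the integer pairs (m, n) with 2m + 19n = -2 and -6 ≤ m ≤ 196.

gcd(19, 2):
  19 = 9*2 + 1
  2 = 2*1
so gcd(19, 2) = 1.
Back-substitute for Bézout coefficients:
  1 = 19 - 9*2
  ... = 2*(-9) + 19*(1)
Scale by -2: particular solution (18, -2); reduce m mod 19: (18, -2).
General solution: m = 18 + 19t, n = -2 - 2t for integer t.
-6 ≤ 18 + 19t ≤ 196 gives t ∈ [-1, 9], which is 11 values.

11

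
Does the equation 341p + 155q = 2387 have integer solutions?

yes

gcd(341, 155):
  341 = 2·155 + 31
  155 = 5·31
so gcd(341, 155) = 31.
31 divides 2387, so integer solutions exist.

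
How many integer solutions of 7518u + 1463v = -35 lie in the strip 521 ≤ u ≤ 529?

0

gcd(7518, 1463) = 7  (7518 = 5·1463 + 203, 1463 = 7·203 + 42, 203 = 4·42 + 35, 42 = 1·35 + 7, 35 = 5·7).
Back-substituting, 7518·(-36) + 1463·(185) = 7.
Scale by -5: particular solution (180, -925); reduce u mod 209: (180, -925).
General solution: u = 180 + 209t, v = -925 - 1074t for integer t.
521 ≤ 180 + 209t ≤ 529 gives t ∈ [2, 1], which is 0 values.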